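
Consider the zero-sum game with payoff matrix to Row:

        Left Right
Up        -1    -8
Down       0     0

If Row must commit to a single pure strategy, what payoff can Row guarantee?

0

Row minima: Up → -8, Down → 0.
The best of these is 0.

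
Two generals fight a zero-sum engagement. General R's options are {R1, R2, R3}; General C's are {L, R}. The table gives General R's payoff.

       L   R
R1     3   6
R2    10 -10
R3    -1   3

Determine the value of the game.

Row minima: R1 → 3, R2 → -10, R3 → -1; maximin = 3.
Column maxima: L → 10, R → 6; minimax = 6.
3 ≠ 6, so there is no saddle point; optimal play is mixed.
R3 is strictly dominated by R1, so General R never plays it.
On the remaining 2×2 (R1, R2 vs L, R):
Let General R play R1 with probability p. Expected payoff against L: 3p + 10(1−p) = −7p + 10; against R: 6p + (-10)(1−p) = 16p − 10.
Setting these equal: −7p + 10 = 16p − 10 ⇒ −23p = -20 ⇒ p = 20/23, and the value is (-7)·(20/23) + 10 = 90/23.
For General C: with q = P(L), equating R1's and R2's payoffs gives −3q + 6 = 20q − 10 ⇒ q = 16/23.

90/23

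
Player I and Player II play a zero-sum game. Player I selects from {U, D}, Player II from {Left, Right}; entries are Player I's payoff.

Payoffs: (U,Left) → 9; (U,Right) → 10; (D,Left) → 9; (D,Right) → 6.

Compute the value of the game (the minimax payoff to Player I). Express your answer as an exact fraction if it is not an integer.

9

Row minima: U → 9, D → 6; maximin = 9.
Column maxima: Left → 9, Right → 10; minimax = 9.
Since maximin = minimax = 9, there is a saddle point and the value is 9.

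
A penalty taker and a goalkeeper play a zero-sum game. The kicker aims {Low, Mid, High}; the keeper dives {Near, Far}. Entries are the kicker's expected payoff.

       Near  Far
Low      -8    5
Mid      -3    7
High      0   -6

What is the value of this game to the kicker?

-9/8

Row minima: Low → -8, Mid → -3, High → -6; maximin = -3.
Column maxima: Near → 0, Far → 7; minimax = 0.
-3 ≠ 0, so there is no saddle point; optimal play is mixed.
Low is strictly dominated by Mid, so the kicker never plays it.
On the remaining 2×2 (Mid, High vs Near, Far):
Let the kicker play Mid with probability p. Expected payoff against Near: (-3)p + 0(1−p) = −3p; against Far: 7p + (-6)(1−p) = 13p − 6.
Setting these equal: −3p = 13p − 6 ⇒ −16p = -6 ⇒ p = 3/8, and the value is (-3)·(3/8) = -9/8.
For the keeper: with q = P(Near), equating Mid's and High's payoffs gives −10q + 7 = 6q − 6 ⇒ q = 13/16.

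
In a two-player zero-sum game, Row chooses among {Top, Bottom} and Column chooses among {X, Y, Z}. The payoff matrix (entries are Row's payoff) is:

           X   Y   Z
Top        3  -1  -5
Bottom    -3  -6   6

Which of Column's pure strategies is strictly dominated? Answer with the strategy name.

X

Y holds Row's payoff strictly below X in every row: -1 < 3, -6 < -3.
So X is strictly dominated for Column.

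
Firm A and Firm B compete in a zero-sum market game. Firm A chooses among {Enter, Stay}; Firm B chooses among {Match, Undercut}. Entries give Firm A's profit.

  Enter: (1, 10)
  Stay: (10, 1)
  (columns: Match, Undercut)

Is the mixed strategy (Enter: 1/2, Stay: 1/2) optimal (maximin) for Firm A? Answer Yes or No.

Yes

Against Match this mix gives (1/2)·1 + (1/2)·10 = 11/2.
Against Undercut this mix gives (1/2)·10 + (1/2)·1 = 11/2.
All of Firm B's active replies (Match, Undercut) yield 11/2, and no column does worse for Firm A. The mix makes Firm B indifferent and guarantees 11/2, so it is optimal.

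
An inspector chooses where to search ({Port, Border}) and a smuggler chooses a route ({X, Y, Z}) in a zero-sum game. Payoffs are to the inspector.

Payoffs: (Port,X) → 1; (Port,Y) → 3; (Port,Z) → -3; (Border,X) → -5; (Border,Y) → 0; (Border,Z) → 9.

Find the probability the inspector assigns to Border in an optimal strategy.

2/9

Row minima: Port → -3, Border → -5; maximin = -3.
Column maxima: X → 1, Y → 3, Z → 9; minimax = 1.
-3 ≠ 1, so there is no saddle point; optimal play is mixed.
Y is strictly dominated by X (it gives the inspector strictly more in every row), so the smuggler never plays it.
On the remaining 2×2 (Port, Border vs X, Z):
Let the inspector play Port with probability p. Expected payoff against X: 1p + (-5)(1−p) = 6p − 5; against Z: (-3)p + 9(1−p) = −12p + 9.
Setting these equal: 6p − 5 = −12p + 9 ⇒ 18p = 14 ⇒ p = 7/9, and the value is (6)·(7/9) − 5 = -1/3.
For the smuggler: with q = P(X), equating Port's and Border's payoffs gives 4q − 3 = −14q + 9 ⇒ q = 2/3.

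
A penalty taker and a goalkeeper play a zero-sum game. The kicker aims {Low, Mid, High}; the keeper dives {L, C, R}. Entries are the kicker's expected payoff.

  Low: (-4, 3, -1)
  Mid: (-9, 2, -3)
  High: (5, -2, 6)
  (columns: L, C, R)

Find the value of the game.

Row minima: Low → -4, Mid → -9, High → -2; maximin = -2.
Column maxima: L → 5, C → 3, R → 6; minimax = 3.
-2 ≠ 3, so there is no saddle point; optimal play is mixed.
Mid is strictly dominated by Low, so the kicker never plays it.
R is strictly dominated by L (it gives the kicker strictly more in every row), so the keeper never plays it.
On the remaining 2×2 (Low, High vs L, C):
Let the kicker play Low with probability p. Expected payoff against L: (-4)p + 5(1−p) = −9p + 5; against C: 3p + (-2)(1−p) = 5p − 2.
Setting these equal: −9p + 5 = 5p − 2 ⇒ −14p = -7 ⇒ p = 1/2, and the value is (-9)·(1/2) + 5 = 1/2.
For the keeper: with q = P(L), equating Low's and High's payoffs gives −7q + 3 = 7q − 2 ⇒ q = 5/14.

1/2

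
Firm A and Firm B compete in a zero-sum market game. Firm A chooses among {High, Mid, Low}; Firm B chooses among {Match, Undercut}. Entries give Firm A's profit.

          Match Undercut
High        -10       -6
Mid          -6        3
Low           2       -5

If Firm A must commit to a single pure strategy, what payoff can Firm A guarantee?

-5

Row minima: High → -10, Mid → -6, Low → -5.
The best of these is -5.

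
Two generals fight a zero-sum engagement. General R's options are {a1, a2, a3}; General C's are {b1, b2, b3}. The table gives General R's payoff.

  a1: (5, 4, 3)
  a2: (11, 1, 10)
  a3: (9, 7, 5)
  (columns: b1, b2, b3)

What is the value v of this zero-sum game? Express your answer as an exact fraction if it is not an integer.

65/11

Row minima: a1 → 3, a2 → 1, a3 → 5; maximin = 5.
Column maxima: b1 → 11, b2 → 7, b3 → 10; minimax = 7.
5 ≠ 7, so there is no saddle point; optimal play is mixed.
a1 is strictly dominated by a3, so General R never plays it.
b1 is strictly dominated by b2 (it gives General R strictly more in every row), so General C never plays it.
On the remaining 2×2 (a2, a3 vs b2, b3):
Let General R play a2 with probability p. Expected payoff against b2: 1p + 7(1−p) = −6p + 7; against b3: 10p + 5(1−p) = 5p + 5.
Setting these equal: −6p + 7 = 5p + 5 ⇒ −11p = -2 ⇒ p = 2/11, and the value is (-6)·(2/11) + 7 = 65/11.
For General C: with q = P(b2), equating a2's and a3's payoffs gives −9q + 10 = 2q + 5 ⇒ q = 5/11.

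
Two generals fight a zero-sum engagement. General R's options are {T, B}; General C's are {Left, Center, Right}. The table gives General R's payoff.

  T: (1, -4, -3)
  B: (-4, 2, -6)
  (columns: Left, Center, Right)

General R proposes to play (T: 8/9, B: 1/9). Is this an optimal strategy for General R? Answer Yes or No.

Yes

Against Left this mix gives (8/9)·1 + (1/9)·(-4) = 4/9.
Against Center this mix gives (8/9)·(-4) + (1/9)·2 = -10/3.
Against Right this mix gives (8/9)·(-3) + (1/9)·(-6) = -10/3.
All of General C's active replies (Center, Right) yield -10/3, and no column does worse for General R. The mix makes General C indifferent and guarantees -10/3, so it is optimal.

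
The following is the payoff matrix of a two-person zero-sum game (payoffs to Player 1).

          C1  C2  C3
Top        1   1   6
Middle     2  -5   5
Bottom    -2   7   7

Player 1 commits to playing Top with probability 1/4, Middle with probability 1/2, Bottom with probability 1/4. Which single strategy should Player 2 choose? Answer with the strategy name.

If Player 2 plays C1, Player 1's expected payoff is (1/4)·1 + (1/2)·2 + (1/4)·(-2) = 3/4.
If Player 2 plays C2, Player 1's expected payoff is (1/4)·1 + (1/2)·(-5) + (1/4)·7 = -1/2.
If Player 2 plays C3, Player 1's expected payoff is (1/4)·6 + (1/2)·5 + (1/4)·7 = 23/4.
Player 2 minimizes Player 1's payoff; the smallest is -1/2, so the best response is C2.

C2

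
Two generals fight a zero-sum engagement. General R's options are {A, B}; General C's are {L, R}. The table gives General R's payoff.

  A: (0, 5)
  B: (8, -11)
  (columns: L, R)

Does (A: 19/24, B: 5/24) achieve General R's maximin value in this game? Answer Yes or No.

Yes

Against L this mix gives (19/24)·0 + (5/24)·8 = 5/3.
Against R this mix gives (19/24)·5 + (5/24)·(-11) = 5/3.
All of General C's active replies (L, R) yield 5/3, and no column does worse for General R. The mix makes General C indifferent and guarantees 5/3, so it is optimal.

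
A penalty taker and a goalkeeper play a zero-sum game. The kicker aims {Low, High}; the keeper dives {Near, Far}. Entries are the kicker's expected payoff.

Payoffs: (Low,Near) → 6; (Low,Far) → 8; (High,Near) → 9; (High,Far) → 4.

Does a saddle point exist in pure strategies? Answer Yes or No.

Row minima: Low → 6, High → 4; maximin = 6.
Column maxima: Near → 9, Far → 8; minimax = 8.
6 ≠ 8, so no pure-strategy equilibrium exists.

No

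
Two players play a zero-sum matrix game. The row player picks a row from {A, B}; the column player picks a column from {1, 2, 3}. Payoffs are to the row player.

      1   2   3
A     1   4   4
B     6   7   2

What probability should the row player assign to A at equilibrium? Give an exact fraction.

4/7

Row minima: A → 1, B → 2; maximin = 2.
Column maxima: 1 → 6, 2 → 7, 3 → 4; minimax = 4.
2 ≠ 4, so there is no saddle point; optimal play is mixed.
2 is strictly dominated by 1 (it gives the row player strictly more in every row), so the column player never plays it.
On the remaining 2×2 (A, B vs 1, 3):
Let the row player play A with probability p. Expected payoff against 1: 1p + 6(1−p) = −5p + 6; against 3: 4p + 2(1−p) = 2p + 2.
Setting these equal: −5p + 6 = 2p + 2 ⇒ −7p = -4 ⇒ p = 4/7, and the value is (-5)·(4/7) + 6 = 22/7.
For the column player: with q = P(1), equating A's and B's payoffs gives −3q + 4 = 4q + 2 ⇒ q = 2/7.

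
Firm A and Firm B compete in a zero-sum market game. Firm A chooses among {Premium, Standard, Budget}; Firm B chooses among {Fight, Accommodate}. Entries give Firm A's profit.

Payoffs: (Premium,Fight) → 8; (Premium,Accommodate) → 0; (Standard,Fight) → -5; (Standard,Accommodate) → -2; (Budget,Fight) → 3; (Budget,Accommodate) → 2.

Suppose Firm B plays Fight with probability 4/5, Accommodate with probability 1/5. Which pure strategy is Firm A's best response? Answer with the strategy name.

Expected payoff of Premium: (4/5)·8 + (1/5)·0 = 32/5.
Expected payoff of Standard: (4/5)·(-5) + (1/5)·(-2) = -22/5.
Expected payoff of Budget: (4/5)·3 + (1/5)·2 = 14/5.
The largest is 32/5, so Firm A's best response is Premium.

Premium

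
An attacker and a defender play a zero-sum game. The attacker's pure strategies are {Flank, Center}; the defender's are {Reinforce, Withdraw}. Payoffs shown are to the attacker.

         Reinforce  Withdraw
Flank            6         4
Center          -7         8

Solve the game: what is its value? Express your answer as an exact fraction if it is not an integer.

76/17

Row minima: Flank → 4, Center → -7; maximin = 4.
Column maxima: Reinforce → 6, Withdraw → 8; minimax = 6.
4 ≠ 6, so there is no saddle point; optimal play is mixed.
Let the attacker play Flank with probability p. Expected payoff against Reinforce: 6p + (-7)(1−p) = 13p − 7; against Withdraw: 4p + 8(1−p) = −4p + 8.
Setting these equal: 13p − 7 = −4p + 8 ⇒ 17p = 15 ⇒ p = 15/17, and the value is (13)·(15/17) − 7 = 76/17.
For the defender: with q = P(Reinforce), equating Flank's and Center's payoffs gives 2q + 4 = −15q + 8 ⇒ q = 4/17.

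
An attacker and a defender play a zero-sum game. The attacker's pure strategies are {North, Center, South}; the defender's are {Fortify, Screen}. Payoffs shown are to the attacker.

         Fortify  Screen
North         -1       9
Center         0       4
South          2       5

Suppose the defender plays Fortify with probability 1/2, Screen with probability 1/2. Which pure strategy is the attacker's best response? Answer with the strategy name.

North

Expected payoff of North: (1/2)·(-1) + (1/2)·9 = 4.
Expected payoff of Center: (1/2)·0 + (1/2)·4 = 2.
Expected payoff of South: (1/2)·2 + (1/2)·5 = 7/2.
The largest is 4, so the attacker's best response is North.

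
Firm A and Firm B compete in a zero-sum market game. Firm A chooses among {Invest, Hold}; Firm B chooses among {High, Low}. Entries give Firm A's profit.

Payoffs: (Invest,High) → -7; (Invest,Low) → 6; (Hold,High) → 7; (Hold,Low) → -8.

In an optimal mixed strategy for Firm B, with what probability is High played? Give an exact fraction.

Row minima: Invest → -7, Hold → -8; maximin = -7.
Column maxima: High → 7, Low → 6; minimax = 6.
-7 ≠ 6, so there is no saddle point; optimal play is mixed.
Let Firm A play Invest with probability p. Expected payoff against High: (-7)p + 7(1−p) = −14p + 7; against Low: 6p + (-8)(1−p) = 14p − 8.
Setting these equal: −14p + 7 = 14p − 8 ⇒ −28p = -15 ⇒ p = 15/28, and the value is (-14)·(15/28) + 7 = -1/2.
For Firm B: with q = P(High), equating Invest's and Hold's payoffs gives −13q + 6 = 15q − 8 ⇒ q = 1/2.

1/2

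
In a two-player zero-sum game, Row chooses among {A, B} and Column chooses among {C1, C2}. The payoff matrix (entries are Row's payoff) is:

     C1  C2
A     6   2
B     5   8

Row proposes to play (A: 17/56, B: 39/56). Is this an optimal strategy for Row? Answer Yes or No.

No

Against C1 this mix gives (17/56)·6 + (39/56)·5 = 297/56.
Against C2 this mix gives (17/56)·2 + (39/56)·8 = 173/28.
Column will play C1, holding Row to 297/56. Shifting weight toward the row that does better against C1 would raise this floor (the equalizing mix achieves 38/7 against both C1 and C2), so the proposed strategy is not optimal.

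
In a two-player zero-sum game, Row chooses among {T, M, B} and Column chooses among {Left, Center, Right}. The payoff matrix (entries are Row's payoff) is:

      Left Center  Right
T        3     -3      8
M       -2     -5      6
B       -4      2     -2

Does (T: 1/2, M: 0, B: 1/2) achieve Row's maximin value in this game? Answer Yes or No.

Against Left this mix gives (1/2)·3 + (1/2)·(-4) = -1/2.
Against Center this mix gives (1/2)·(-3) + (1/2)·2 = -1/2.
Against Right this mix gives (1/2)·8 + (1/2)·(-2) = 3.
All of Column's active replies (Left, Center) yield -1/2, and no column does worse for Row. The mix makes Column indifferent and guarantees -1/2, so it is optimal.

Yes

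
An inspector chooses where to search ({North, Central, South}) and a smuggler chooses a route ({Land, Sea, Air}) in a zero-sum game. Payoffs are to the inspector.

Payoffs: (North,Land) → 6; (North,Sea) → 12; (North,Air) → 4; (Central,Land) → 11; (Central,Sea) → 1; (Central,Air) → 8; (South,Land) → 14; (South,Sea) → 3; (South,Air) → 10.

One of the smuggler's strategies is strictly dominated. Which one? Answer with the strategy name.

Air holds the inspector's payoff strictly below Land in every row: 4 < 6, 8 < 11, 10 < 14.
So Land is strictly dominated for the smuggler.

Land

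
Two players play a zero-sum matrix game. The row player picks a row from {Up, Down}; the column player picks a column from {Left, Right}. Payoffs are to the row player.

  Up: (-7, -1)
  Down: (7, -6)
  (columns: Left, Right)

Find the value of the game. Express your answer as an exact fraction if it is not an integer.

Row minima: Up → -7, Down → -6; maximin = -6.
Column maxima: Left → 7, Right → -1; minimax = -1.
-6 ≠ -1, so there is no saddle point; optimal play is mixed.
Let the row player play Up with probability p. Expected payoff against Left: (-7)p + 7(1−p) = −14p + 7; against Right: (-1)p + (-6)(1−p) = 5p − 6.
Setting these equal: −14p + 7 = 5p − 6 ⇒ −19p = -13 ⇒ p = 13/19, and the value is (-14)·(13/19) + 7 = -49/19.
For the column player: with q = P(Left), equating Up's and Down's payoffs gives −6q − 1 = 13q − 6 ⇒ q = 5/19.

-49/19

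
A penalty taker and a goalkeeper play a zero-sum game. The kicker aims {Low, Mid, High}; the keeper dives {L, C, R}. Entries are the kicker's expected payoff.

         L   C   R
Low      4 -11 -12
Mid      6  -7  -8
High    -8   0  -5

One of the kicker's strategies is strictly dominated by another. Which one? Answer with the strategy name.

Mid gives a strictly higher payoff than Low against every column: 6 > 4, -7 > -11, -8 > -12.
So Low is strictly dominated and the kicker never plays it.

Low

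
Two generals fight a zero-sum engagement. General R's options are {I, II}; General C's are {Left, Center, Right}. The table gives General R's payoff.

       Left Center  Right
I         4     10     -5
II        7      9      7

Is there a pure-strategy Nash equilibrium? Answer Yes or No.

Yes

Row minima: I → -5, II → 7; maximin = 7.
Column maxima: Left → 7, Center → 10, Right → 7; minimax = 7.
maximin = minimax = 7, so a saddle point exists.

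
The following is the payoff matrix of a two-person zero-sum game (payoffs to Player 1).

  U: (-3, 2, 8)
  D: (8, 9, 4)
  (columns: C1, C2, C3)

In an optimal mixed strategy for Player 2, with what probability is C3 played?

Row minima: U → -3, D → 4; maximin = 4.
Column maxima: C1 → 8, C2 → 9, C3 → 8; minimax = 8.
4 ≠ 8, so there is no saddle point; optimal play is mixed.
C2 is strictly dominated by C1 (it gives Player 1 strictly more in every row), so Player 2 never plays it.
On the remaining 2×2 (U, D vs C1, C3):
Let Player 1 play U with probability p. Expected payoff against C1: (-3)p + 8(1−p) = −11p + 8; against C3: 8p + 4(1−p) = 4p + 4.
Setting these equal: −11p + 8 = 4p + 4 ⇒ −15p = -4 ⇒ p = 4/15, and the value is (-11)·(4/15) + 8 = 76/15.
For Player 2: with q = P(C1), equating U's and D's payoffs gives −11q + 8 = 4q + 4 ⇒ q = 4/15.

11/15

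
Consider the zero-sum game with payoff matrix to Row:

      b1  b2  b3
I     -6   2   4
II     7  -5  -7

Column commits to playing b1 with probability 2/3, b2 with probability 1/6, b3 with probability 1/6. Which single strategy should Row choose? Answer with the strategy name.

II

Expected payoff of I: (2/3)·(-6) + (1/6)·2 + (1/6)·4 = -3.
Expected payoff of II: (2/3)·7 + (1/6)·(-5) + (1/6)·(-7) = 8/3.
The largest is 8/3, so Row's best response is II.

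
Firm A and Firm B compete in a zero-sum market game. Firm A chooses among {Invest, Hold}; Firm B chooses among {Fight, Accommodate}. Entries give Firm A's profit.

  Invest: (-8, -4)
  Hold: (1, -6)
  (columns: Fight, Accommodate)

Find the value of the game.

-52/11

Row minima: Invest → -8, Hold → -6; maximin = -6.
Column maxima: Fight → 1, Accommodate → -4; minimax = -4.
-6 ≠ -4, so there is no saddle point; optimal play is mixed.
Let Firm A play Invest with probability p. Expected payoff against Fight: (-8)p + 1(1−p) = −9p + 1; against Accommodate: (-4)p + (-6)(1−p) = 2p − 6.
Setting these equal: −9p + 1 = 2p − 6 ⇒ −11p = -7 ⇒ p = 7/11, and the value is (-9)·(7/11) + 1 = -52/11.
For Firm B: with q = P(Fight), equating Invest's and Hold's payoffs gives −4q − 4 = 7q − 6 ⇒ q = 2/11.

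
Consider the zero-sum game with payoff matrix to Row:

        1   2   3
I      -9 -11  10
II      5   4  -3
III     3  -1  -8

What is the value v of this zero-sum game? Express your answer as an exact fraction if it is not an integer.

Row minima: I → -11, II → -3, III → -8; maximin = -3.
Column maxima: 1 → 5, 2 → 4, 3 → 10; minimax = 4.
-3 ≠ 4, so there is no saddle point; optimal play is mixed.
III is strictly dominated by II, so Row never plays it.
1 is strictly dominated by 2 (it gives Row strictly more in every row), so Column never plays it.
On the remaining 2×2 (I, II vs 2, 3):
Let Row play I with probability p. Expected payoff against 2: (-11)p + 4(1−p) = −15p + 4; against 3: 10p + (-3)(1−p) = 13p − 3.
Setting these equal: −15p + 4 = 13p − 3 ⇒ −28p = -7 ⇒ p = 1/4, and the value is (-15)·(1/4) + 4 = 1/4.
For Column: with q = P(2), equating I's and II's payoffs gives −21q + 10 = 7q − 3 ⇒ q = 13/28.

1/4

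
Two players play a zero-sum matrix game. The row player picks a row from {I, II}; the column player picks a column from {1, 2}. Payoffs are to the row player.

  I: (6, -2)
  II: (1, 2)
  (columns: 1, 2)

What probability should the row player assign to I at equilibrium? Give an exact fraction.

1/9

Row minima: I → -2, II → 1; maximin = 1.
Column maxima: 1 → 6, 2 → 2; minimax = 2.
1 ≠ 2, so there is no saddle point; optimal play is mixed.
Let the row player play I with probability p. Expected payoff against 1: 6p + 1(1−p) = 5p + 1; against 2: (-2)p + 2(1−p) = −4p + 2.
Setting these equal: 5p + 1 = −4p + 2 ⇒ 9p = 1 ⇒ p = 1/9, and the value is (5)·(1/9) + 1 = 14/9.
For the column player: with q = P(1), equating I's and II's payoffs gives 8q − 2 = −q + 2 ⇒ q = 4/9.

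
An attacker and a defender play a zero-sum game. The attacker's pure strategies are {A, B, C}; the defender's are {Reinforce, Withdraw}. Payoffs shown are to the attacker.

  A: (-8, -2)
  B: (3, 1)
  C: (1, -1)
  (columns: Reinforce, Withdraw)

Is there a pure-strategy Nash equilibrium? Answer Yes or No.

Row minima: A → -8, B → 1, C → -1; maximin = 1.
Column maxima: Reinforce → 3, Withdraw → 1; minimax = 1.
maximin = minimax = 1, so a saddle point exists.

Yes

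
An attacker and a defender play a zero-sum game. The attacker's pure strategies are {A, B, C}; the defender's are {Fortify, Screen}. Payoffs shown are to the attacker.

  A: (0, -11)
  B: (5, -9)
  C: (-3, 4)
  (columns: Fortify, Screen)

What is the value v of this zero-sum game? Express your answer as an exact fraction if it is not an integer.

-1/3

Row minima: A → -11, B → -9, C → -3; maximin = -3.
Column maxima: Fortify → 5, Screen → 4; minimax = 4.
-3 ≠ 4, so there is no saddle point; optimal play is mixed.
A is strictly dominated by B, so the attacker never plays it.
On the remaining 2×2 (B, C vs Fortify, Screen):
Let the attacker play B with probability p. Expected payoff against Fortify: 5p + (-3)(1−p) = 8p − 3; against Screen: (-9)p + 4(1−p) = −13p + 4.
Setting these equal: 8p − 3 = −13p + 4 ⇒ 21p = 7 ⇒ p = 1/3, and the value is (8)·(1/3) − 3 = -1/3.
For the defender: with q = P(Fortify), equating B's and C's payoffs gives 14q − 9 = −7q + 4 ⇒ q = 13/21.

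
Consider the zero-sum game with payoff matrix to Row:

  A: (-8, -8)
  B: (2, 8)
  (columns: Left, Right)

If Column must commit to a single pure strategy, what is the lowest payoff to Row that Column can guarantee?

2

Column maxima: Left → 2, Right → 8.
The smallest of these is 2.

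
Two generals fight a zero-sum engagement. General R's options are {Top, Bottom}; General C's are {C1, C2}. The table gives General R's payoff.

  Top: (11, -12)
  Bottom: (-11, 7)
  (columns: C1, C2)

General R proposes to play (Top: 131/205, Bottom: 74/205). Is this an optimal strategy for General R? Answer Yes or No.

Against C1 this mix gives (131/205)·11 + (74/205)·(-11) = 627/205.
Against C2 this mix gives (131/205)·(-12) + (74/205)·7 = -1054/205.
General C will play C2, holding General R to -1054/205. Shifting weight toward the row that does better against C2 would raise this floor (the equalizing mix achieves -55/41 against both C2 and C1), so the proposed strategy is not optimal.

No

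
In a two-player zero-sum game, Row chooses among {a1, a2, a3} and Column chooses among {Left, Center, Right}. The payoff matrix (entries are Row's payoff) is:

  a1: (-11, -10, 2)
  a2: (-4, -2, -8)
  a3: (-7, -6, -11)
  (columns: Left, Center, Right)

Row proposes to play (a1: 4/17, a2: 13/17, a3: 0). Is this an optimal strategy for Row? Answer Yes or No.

Against Left this mix gives (4/17)·(-11) + (13/17)·(-4) = -96/17.
Against Center this mix gives (4/17)·(-10) + (13/17)·(-2) = -66/17.
Against Right this mix gives (4/17)·2 + (13/17)·(-8) = -96/17.
All of Column's active replies (Left, Right) yield -96/17, and no column does worse for Row. The mix makes Column indifferent and guarantees -96/17, so it is optimal.

Yes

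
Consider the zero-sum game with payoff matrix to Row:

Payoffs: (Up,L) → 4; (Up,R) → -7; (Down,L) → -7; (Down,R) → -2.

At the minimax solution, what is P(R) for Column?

Row minima: Up → -7, Down → -7; maximin = -7.
Column maxima: L → 4, R → -2; minimax = -2.
-7 ≠ -2, so there is no saddle point; optimal play is mixed.
Let Row play Up with probability p. Expected payoff against L: 4p + (-7)(1−p) = 11p − 7; against R: (-7)p + (-2)(1−p) = −5p − 2.
Setting these equal: 11p − 7 = −5p − 2 ⇒ 16p = 5 ⇒ p = 5/16, and the value is (11)·(5/16) − 7 = -57/16.
For Column: with q = P(L), equating Up's and Down's payoffs gives 11q − 7 = −5q − 2 ⇒ q = 5/16.

11/16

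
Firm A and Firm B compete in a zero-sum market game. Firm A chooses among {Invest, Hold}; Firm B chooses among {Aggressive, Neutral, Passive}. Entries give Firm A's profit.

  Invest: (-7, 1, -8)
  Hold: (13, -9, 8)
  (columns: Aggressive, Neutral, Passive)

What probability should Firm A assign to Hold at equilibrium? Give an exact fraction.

9/26

Row minima: Invest → -8, Hold → -9; maximin = -8.
Column maxima: Aggressive → 13, Neutral → 1, Passive → 8; minimax = 1.
-8 ≠ 1, so there is no saddle point; optimal play is mixed.
Aggressive is strictly dominated by Passive (it gives Firm A strictly more in every row), so Firm B never plays it.
On the remaining 2×2 (Invest, Hold vs Neutral, Passive):
Let Firm A play Invest with probability p. Expected payoff against Neutral: 1p + (-9)(1−p) = 10p − 9; against Passive: (-8)p + 8(1−p) = −16p + 8.
Setting these equal: 10p − 9 = −16p + 8 ⇒ 26p = 17 ⇒ p = 17/26, and the value is (10)·(17/26) − 9 = -32/13.
For Firm B: with q = P(Neutral), equating Invest's and Hold's payoffs gives 9q − 8 = −17q + 8 ⇒ q = 8/13.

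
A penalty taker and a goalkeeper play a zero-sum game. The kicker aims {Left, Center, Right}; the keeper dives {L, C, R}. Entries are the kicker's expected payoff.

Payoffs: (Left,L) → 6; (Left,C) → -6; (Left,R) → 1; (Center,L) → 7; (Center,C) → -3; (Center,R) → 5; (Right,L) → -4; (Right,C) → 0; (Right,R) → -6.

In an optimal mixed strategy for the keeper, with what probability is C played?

Row minima: Left → -6, Center → -3, Right → -6; maximin = -3.
Column maxima: L → 7, C → 0, R → 5; minimax = 0.
-3 ≠ 0, so there is no saddle point; optimal play is mixed.
Left is strictly dominated by Center, so the kicker never plays it.
L is strictly dominated by R (it gives the kicker strictly more in every row), so the keeper never plays it.
On the remaining 2×2 (Center, Right vs C, R):
Let the kicker play Center with probability p. Expected payoff against C: (-3)p + 0(1−p) = −3p; against R: 5p + (-6)(1−p) = 11p − 6.
Setting these equal: −3p = 11p − 6 ⇒ −14p = -6 ⇒ p = 3/7, and the value is (-3)·(3/7) = -9/7.
For the keeper: with q = P(C), equating Center's and Right's payoffs gives −8q + 5 = 6q − 6 ⇒ q = 11/14.

11/14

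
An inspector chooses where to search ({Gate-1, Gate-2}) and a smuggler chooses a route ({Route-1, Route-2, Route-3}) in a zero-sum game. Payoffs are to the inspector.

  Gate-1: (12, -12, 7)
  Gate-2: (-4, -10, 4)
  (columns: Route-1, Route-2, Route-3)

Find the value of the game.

Row minima: Gate-1 → -12, Gate-2 → -10; maximin = -10.
Column maxima: Route-1 → 12, Route-2 → -10, Route-3 → 7; minimax = -10.
Since maximin = minimax = -10, there is a saddle point and the value is -10.

-10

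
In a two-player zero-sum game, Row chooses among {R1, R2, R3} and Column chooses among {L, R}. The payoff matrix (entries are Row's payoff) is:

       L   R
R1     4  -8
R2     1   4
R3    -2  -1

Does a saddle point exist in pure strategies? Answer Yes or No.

Row minima: R1 → -8, R2 → 1, R3 → -2; maximin = 1.
Column maxima: L → 4, R → 4; minimax = 4.
1 ≠ 4, so no pure-strategy equilibrium exists.

No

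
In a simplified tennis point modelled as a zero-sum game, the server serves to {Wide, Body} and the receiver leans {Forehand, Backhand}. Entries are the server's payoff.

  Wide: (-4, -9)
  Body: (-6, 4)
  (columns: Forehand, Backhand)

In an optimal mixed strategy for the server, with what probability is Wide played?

2/3

Row minima: Wide → -9, Body → -6; maximin = -6.
Column maxima: Forehand → -4, Backhand → 4; minimax = -4.
-6 ≠ -4, so there is no saddle point; optimal play is mixed.
Let the server play Wide with probability p. Expected payoff against Forehand: (-4)p + (-6)(1−p) = 2p − 6; against Backhand: (-9)p + 4(1−p) = −13p + 4.
Setting these equal: 2p − 6 = −13p + 4 ⇒ 15p = 10 ⇒ p = 2/3, and the value is (2)·(2/3) − 6 = -14/3.
For the receiver: with q = P(Forehand), equating Wide's and Body's payoffs gives 5q − 9 = −10q + 4 ⇒ q = 13/15.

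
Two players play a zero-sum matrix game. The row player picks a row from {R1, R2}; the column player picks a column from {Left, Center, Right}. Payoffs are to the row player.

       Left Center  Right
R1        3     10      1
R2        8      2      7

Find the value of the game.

34/7

Row minima: R1 → 1, R2 → 2; maximin = 2.
Column maxima: Left → 8, Center → 10, Right → 7; minimax = 7.
2 ≠ 7, so there is no saddle point; optimal play is mixed.
Left is strictly dominated by Right (it gives the row player strictly more in every row), so the column player never plays it.
On the remaining 2×2 (R1, R2 vs Center, Right):
Let the row player play R1 with probability p. Expected payoff against Center: 10p + 2(1−p) = 8p + 2; against Right: 1p + 7(1−p) = −6p + 7.
Setting these equal: 8p + 2 = −6p + 7 ⇒ 14p = 5 ⇒ p = 5/14, and the value is (8)·(5/14) + 2 = 34/7.
For the column player: with q = P(Center), equating R1's and R2's payoffs gives 9q + 1 = −5q + 7 ⇒ q = 3/7.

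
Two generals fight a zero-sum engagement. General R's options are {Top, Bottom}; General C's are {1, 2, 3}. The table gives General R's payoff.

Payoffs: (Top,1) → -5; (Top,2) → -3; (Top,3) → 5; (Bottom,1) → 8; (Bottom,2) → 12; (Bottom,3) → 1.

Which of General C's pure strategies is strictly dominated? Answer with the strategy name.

1 holds General R's payoff strictly below 2 in every row: -5 < -3, 8 < 12.
So 2 is strictly dominated for General C.

2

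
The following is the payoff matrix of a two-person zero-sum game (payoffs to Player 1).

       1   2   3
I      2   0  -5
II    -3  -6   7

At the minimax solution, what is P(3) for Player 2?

Row minima: I → -5, II → -6; maximin = -5.
Column maxima: 1 → 2, 2 → 0, 3 → 7; minimax = 0.
-5 ≠ 0, so there is no saddle point; optimal play is mixed.
1 is strictly dominated by 2 (it gives Player 1 strictly more in every row), so Player 2 never plays it.
On the remaining 2×2 (I, II vs 2, 3):
Let Player 1 play I with probability p. Expected payoff against 2: 0p + (-6)(1−p) = 6p − 6; against 3: (-5)p + 7(1−p) = −12p + 7.
Setting these equal: 6p − 6 = −12p + 7 ⇒ 18p = 13 ⇒ p = 13/18, and the value is (6)·(13/18) − 6 = -5/3.
For Player 2: with q = P(2), equating I's and II's payoffs gives 5q − 5 = −13q + 7 ⇒ q = 2/3.

1/3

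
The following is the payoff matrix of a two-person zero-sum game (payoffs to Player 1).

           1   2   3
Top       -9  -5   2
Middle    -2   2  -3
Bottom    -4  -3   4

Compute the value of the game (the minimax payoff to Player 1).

Row minima: Top → -9, Middle → -3, Bottom → -4; maximin = -3.
Column maxima: 1 → -2, 2 → 2, 3 → 4; minimax = -2.
-3 ≠ -2, so there is no saddle point; optimal play is mixed.
Top is strictly dominated by Bottom, so Player 1 never plays it.
2 is strictly dominated by 1 (it gives Player 1 strictly more in every row), so Player 2 never plays it.
On the remaining 2×2 (Middle, Bottom vs 1, 3):
Let Player 1 play Middle with probability p. Expected payoff against 1: (-2)p + (-4)(1−p) = 2p − 4; against 3: (-3)p + 4(1−p) = −7p + 4.
Setting these equal: 2p − 4 = −7p + 4 ⇒ 9p = 8 ⇒ p = 8/9, and the value is (2)·(8/9) − 4 = -20/9.
For Player 2: with q = P(1), equating Middle's and Bottom's payoffs gives q − 3 = −8q + 4 ⇒ q = 7/9.

-20/9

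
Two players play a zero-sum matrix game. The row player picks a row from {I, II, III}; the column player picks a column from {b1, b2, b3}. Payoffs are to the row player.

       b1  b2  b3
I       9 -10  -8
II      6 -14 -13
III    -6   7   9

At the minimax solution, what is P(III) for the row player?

19/32

Row minima: I → -10, II → -14, III → -6; maximin = -6.
Column maxima: b1 → 9, b2 → 7, b3 → 9; minimax = 7.
-6 ≠ 7, so there is no saddle point; optimal play is mixed.
II is strictly dominated by I, so the row player never plays it.
b3 is strictly dominated by b2 (it gives the row player strictly more in every row), so the column player never plays it.
On the remaining 2×2 (I, III vs b1, b2):
Let the row player play I with probability p. Expected payoff against b1: 9p + (-6)(1−p) = 15p − 6; against b2: (-10)p + 7(1−p) = −17p + 7.
Setting these equal: 15p − 6 = −17p + 7 ⇒ 32p = 13 ⇒ p = 13/32, and the value is (15)·(13/32) − 6 = 3/32.
For the column player: with q = P(b1), equating I's and III's payoffs gives 19q − 10 = −13q + 7 ⇒ q = 17/32.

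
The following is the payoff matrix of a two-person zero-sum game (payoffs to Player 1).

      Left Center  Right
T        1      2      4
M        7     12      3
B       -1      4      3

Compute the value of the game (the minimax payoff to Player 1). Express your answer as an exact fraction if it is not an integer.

25/7

Row minima: T → 1, M → 3, B → -1; maximin = 3.
Column maxima: Left → 7, Center → 12, Right → 4; minimax = 4.
3 ≠ 4, so there is no saddle point; optimal play is mixed.
Center is strictly dominated by Left (it gives Player 1 strictly more in every row), so Player 2 never plays it.
With Center eliminated, B is strictly dominated by T (T gives Player 1 strictly more in every remaining column), so Player 1 never plays it.
On the remaining 2×2 (T, M vs Left, Right):
Let Player 1 play T with probability p. Expected payoff against Left: 1p + 7(1−p) = −6p + 7; against Right: 4p + 3(1−p) = p + 3.
Setting these equal: −6p + 7 = p + 3 ⇒ −7p = -4 ⇒ p = 4/7, and the value is (-6)·(4/7) + 7 = 25/7.
For Player 2: with q = P(Left), equating T's and M's payoffs gives −3q + 4 = 4q + 3 ⇒ q = 1/7.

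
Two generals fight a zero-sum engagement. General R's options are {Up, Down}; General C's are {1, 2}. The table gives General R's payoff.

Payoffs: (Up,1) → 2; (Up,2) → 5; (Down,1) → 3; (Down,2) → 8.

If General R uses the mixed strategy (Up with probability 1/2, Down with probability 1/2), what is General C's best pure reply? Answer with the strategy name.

If General C plays 1, General R's expected payoff is (1/2)·2 + (1/2)·3 = 5/2.
If General C plays 2, General R's expected payoff is (1/2)·5 + (1/2)·8 = 13/2.
General C minimizes General R's payoff; the smallest is 5/2, so the best response is 1.

1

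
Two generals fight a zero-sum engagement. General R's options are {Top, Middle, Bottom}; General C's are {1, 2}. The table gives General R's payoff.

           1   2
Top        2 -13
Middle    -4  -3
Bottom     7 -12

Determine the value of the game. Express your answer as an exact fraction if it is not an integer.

-69/20

Row minima: Top → -13, Middle → -4, Bottom → -12; maximin = -4.
Column maxima: 1 → 7, 2 → -3; minimax = -3.
-4 ≠ -3, so there is no saddle point; optimal play is mixed.
Top is strictly dominated by Bottom, so General R never plays it.
On the remaining 2×2 (Middle, Bottom vs 1, 2):
Let General R play Middle with probability p. Expected payoff against 1: (-4)p + 7(1−p) = −11p + 7; against 2: (-3)p + (-12)(1−p) = 9p − 12.
Setting these equal: −11p + 7 = 9p − 12 ⇒ −20p = -19 ⇒ p = 19/20, and the value is (-11)·(19/20) + 7 = -69/20.
For General C: with q = P(1), equating Middle's and Bottom's payoffs gives −q − 3 = 19q − 12 ⇒ q = 9/20.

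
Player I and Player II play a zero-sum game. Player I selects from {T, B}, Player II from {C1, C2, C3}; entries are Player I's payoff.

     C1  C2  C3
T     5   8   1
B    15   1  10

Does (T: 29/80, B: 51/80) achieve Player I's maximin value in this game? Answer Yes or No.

No

Against C1 this mix gives (29/80)·5 + (51/80)·15 = 91/8.
Against C2 this mix gives (29/80)·8 + (51/80)·1 = 283/80.
Against C3 this mix gives (29/80)·1 + (51/80)·10 = 539/80.
Player II will play C2, holding Player I to 283/80. Shifting weight toward the row that does better against C2 would raise this floor (the equalizing mix achieves 79/16 against both C2 and C3), so the proposed strategy is not optimal.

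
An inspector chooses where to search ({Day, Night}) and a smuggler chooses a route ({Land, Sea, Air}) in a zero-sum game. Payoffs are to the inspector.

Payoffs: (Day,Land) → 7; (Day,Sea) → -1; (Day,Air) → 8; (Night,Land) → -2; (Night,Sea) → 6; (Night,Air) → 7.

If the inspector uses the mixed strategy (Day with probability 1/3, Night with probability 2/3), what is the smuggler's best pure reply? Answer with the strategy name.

If the smuggler plays Land, the inspector's expected payoff is (1/3)·7 + (2/3)·(-2) = 1.
If the smuggler plays Sea, the inspector's expected payoff is (1/3)·(-1) + (2/3)·6 = 11/3.
If the smuggler plays Air, the inspector's expected payoff is (1/3)·8 + (2/3)·7 = 22/3.
The smuggler minimizes the inspector's payoff; the smallest is 1, so the best response is Land.

Land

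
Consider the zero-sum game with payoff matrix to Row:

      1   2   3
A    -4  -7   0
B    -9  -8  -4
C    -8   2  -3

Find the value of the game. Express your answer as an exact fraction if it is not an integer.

-64/13

Row minima: A → -7, B → -9, C → -8; maximin = -7.
Column maxima: 1 → -4, 2 → 2, 3 → 0; minimax = -4.
-7 ≠ -4, so there is no saddle point; optimal play is mixed.
B is strictly dominated by A, so Row never plays it.
3 is strictly dominated by 1 (it gives Row strictly more in every row), so Column never plays it.
On the remaining 2×2 (A, C vs 1, 2):
Let Row play A with probability p. Expected payoff against 1: (-4)p + (-8)(1−p) = 4p − 8; against 2: (-7)p + 2(1−p) = −9p + 2.
Setting these equal: 4p − 8 = −9p + 2 ⇒ 13p = 10 ⇒ p = 10/13, and the value is (4)·(10/13) − 8 = -64/13.
For Column: with q = P(1), equating A's and C's payoffs gives 3q − 7 = −10q + 2 ⇒ q = 9/13.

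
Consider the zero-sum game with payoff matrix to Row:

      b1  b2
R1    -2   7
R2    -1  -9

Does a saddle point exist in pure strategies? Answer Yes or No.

Row minima: R1 → -2, R2 → -9; maximin = -2.
Column maxima: b1 → -1, b2 → 7; minimax = -1.
-2 ≠ -1, so no pure-strategy equilibrium exists.

No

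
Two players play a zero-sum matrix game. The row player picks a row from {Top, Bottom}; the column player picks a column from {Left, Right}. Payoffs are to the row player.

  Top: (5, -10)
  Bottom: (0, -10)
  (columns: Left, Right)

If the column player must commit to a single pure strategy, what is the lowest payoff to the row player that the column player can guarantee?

Column maxima: Left → 5, Right → -10.
The smallest of these is -10.

-10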